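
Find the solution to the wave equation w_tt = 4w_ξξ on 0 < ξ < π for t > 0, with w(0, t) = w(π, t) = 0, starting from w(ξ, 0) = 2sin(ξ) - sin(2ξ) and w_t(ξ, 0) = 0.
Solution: Using separation of variables w = X(ξ)T(t):
Eigenfunctions: sin(nξ), n = 1, 2, 3, ...
General solution: w(ξ, t) = Σ [A_n cos(2n t) + B_n sin(2n t)] sin(nξ)
From w(ξ,0) = 2sin(ξ) - sin(2ξ): A_1=2, A_2=-1. From w_t(ξ,0) = 0: all B_n = 0.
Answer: w(ξ, t) = 2sin(ξ)cos(2t) - sin(2ξ)cos(4t)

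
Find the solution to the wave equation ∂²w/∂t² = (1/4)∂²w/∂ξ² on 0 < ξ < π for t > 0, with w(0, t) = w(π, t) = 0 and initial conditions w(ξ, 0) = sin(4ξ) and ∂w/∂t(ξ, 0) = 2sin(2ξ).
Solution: Separating variables: w = Σ [A_n cos(ω_n t) + B_n sin(ω_n t)] sin(nξ), ω_n = n/2. From ICs (B_n = velocity coefficient / ω_n): A_4=1, B_2=2.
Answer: w(ξ, t) = 2sin(t)sin(2ξ) + sin(4ξ)cos(2t)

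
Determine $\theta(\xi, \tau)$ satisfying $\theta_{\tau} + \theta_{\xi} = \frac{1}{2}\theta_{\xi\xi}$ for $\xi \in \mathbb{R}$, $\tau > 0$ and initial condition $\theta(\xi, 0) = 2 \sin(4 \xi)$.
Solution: Moving frame: $\eta = \xi - \tau$, $\sigma = \tau$, $\theta = u(\eta,\sigma)$, so $\theta_{\tau} = u_{\sigma} - u_{\eta}$ and $\theta_{\xi\xi} = u_{\eta\eta}$.
Hence $\theta_{\tau} + \theta_{\xi} = u_{\sigma}$ and the PDE becomes the heat equation $u_{\sigma} = \frac{1}{2}u_{\eta\eta}$ on $\eta \in \mathbb{R}$.
Initial data: $u(\eta,0) = \theta(\eta,0) = 2 \sin(4 \eta)$. Each mode $\sin(n\eta)$ decays as $e^{-n^2\sigma/2}$ on $\mathbb{R}$, so $u(\eta,\sigma) = \sum c_n e^{-n^2\sigma/2} \sin(n\eta)$ with $c_4=2$: $u(\eta,\sigma) = 2 e^{-8 \sigma} \sin(4 \eta)$.
Substituting back: $\theta(\xi,\tau) = u(\xi - \tau, \tau)$.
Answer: $\theta(\xi, \tau) = -2 e^{-8 \tau} \sin(4 \tau - 4 \xi)$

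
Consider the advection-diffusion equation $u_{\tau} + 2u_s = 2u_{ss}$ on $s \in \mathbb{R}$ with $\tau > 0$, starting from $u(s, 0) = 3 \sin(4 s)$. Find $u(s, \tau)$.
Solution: Change to a moving frame: let $\eta = s - 2\tau$, $\sigma = \tau$ and write $u(s,\tau) = w(\eta,\sigma)$.
By the chain rule $u_{\tau} = w_{\sigma} - 2w_{\eta}$, $u_s = w_{\eta}$, $u_{ss} = w_{\eta\eta}$.
Then $u_{\tau} + 2u_s = w_{\sigma}$: the advection term cancels and the PDE becomes the heat equation $w_{\sigma} = 2w_{\eta\eta}$ on $\eta \in \mathbb{R}$.
Initial data: $w(\eta,0) = u(\eta,0) = 3 \sin(4 \eta)$.
On $\eta \in \mathbb{R}$ each mode satisfies $(\sin(n\eta))'' = -n^2 \sin(n\eta)$, so $e^{-2n^2\sigma} \sin(n\eta)$ solves the heat equation; by superposition $w(\eta,\sigma) = \sum c_n e^{-2n^2\sigma} \sin(n\eta)$.
Reading off the coefficients: $c_4=3$, so $w(\eta,\sigma) = 3 e^{-32 \sigma} \sin(4 \eta)$.
Substituting back $\eta = s - 2\tau$, $\sigma = \tau$: $u(s,\tau) = w(s - 2\tau, \tau)$.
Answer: $u(s, \tau) = -3 e^{-32 \tau} \sin(8 \tau - 4 s)$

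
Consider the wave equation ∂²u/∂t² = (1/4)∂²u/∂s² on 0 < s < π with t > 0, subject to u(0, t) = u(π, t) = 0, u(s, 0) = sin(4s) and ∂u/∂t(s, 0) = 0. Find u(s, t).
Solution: Separating variables: u = Σ [A_n cos(ω_n t) + B_n sin(ω_n t)] sin(ns), ω_n = n/2. From ICs: A_4=1.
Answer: u(s, t) = sin(4s)cos(2t)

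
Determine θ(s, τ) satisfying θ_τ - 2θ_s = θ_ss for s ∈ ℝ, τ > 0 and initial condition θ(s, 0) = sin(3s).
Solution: Moving frame: η = s + 2τ, σ = τ, θ = u(η,σ), so θ_τ = u_σ + 2u_η and θ_ss = u_ηη.
Hence θ_τ - 2θ_s = u_σ and the PDE becomes the heat equation u_σ = u_ηη on η ∈ ℝ.
Initial data: u(η,0) = θ(η,0) = sin(3η). Each mode sin(nη) decays as exp(-n²σ) on ℝ, so u(η,σ) = Σ c_n exp(-n²σ) sin(nη) with c_3=1: u(η,σ) = exp(-9σ)sin(3η).
Substituting back: θ(s,τ) = u(s + 2τ, τ).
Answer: θ(s, τ) = exp(-9τ)sin(3s + 6τ)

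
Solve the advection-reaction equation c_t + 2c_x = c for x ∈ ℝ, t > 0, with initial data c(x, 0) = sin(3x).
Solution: Substitute c = exp(t)u.
Then c_t = exp(t)(u_t + u), c_x = exp(t)u_x; substituting and dividing by exp(t), the lower-order terms cancel: u_t + 2u_x = 0 (standard advection equation).
Data for u: u(x,0) = c(x,0) = sin(3x).
By characteristics (dx/dt = 2), u(x,t) = f(x - 2t) with f = u(·, 0).
So u(x,t) = -sin(6t - 3x), and c(x,t) = exp(t)u(x,t).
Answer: c(x, t) = -exp(t)sin(6t - 3x)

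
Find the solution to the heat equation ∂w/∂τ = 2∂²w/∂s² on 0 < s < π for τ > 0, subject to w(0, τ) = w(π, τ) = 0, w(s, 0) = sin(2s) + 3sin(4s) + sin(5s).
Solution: Separating variables: w = Σ c_n exp(-2n²τ) sin(ns). From w(s,0) = sin(2s) + 3sin(4s) + sin(5s): c_2=1, c_4=3, c_5=1.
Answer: w(s, τ) = exp(-8τ)sin(2s) + 3exp(-32τ)sin(4s) + exp(-50τ)sin(5s)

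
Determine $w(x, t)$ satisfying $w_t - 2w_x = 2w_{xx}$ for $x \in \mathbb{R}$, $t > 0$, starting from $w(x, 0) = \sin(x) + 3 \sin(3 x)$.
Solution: Moving frame: $\eta = x + 2t$, $\sigma = t$, $w = u(\eta,\sigma)$, so $w_t = u_{\sigma} + 2u_{\eta}$ and $w_{xx} = u_{\eta\eta}$.
Hence $w_t - 2w_x = u_{\sigma}$ and the PDE becomes the heat equation $u_{\sigma} = 2u_{\eta\eta}$ on $\eta \in \mathbb{R}$.
Initial data: $u(\eta,0) = w(\eta,0) = \sin(\eta) + 3 \sin(3 \eta)$. Each mode $\sin(n\eta)$ decays as $e^{-2n^2\sigma}$ on $\mathbb{R}$, so $u(\eta,\sigma) = \sum c_n e^{-2n^2\sigma} \sin(n\eta)$ with $c_1=1, c_3=3$: $u(\eta,\sigma) = e^{-2 \sigma} \sin(\eta) + 3 e^{-18 \sigma} \sin(3 \eta)$.
Substituting back: $w(x,t) = u(x + 2t, t)$.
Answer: $w(x, t) = e^{-2 t} \sin(2 t + x) + 3 e^{-18 t} \sin(6 t + 3 x)$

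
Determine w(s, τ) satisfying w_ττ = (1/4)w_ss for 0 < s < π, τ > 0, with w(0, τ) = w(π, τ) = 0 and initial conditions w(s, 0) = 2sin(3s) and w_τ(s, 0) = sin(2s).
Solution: Using separation of variables w = X(s)T(τ):
Eigenfunctions: sin(ns), n = 1, 2, 3, ...
General solution: w(s, τ) = Σ [A_n cos(n τ/2) + B_n sin(n τ/2)] sin(ns)
From w(s,0) = 2sin(3s): A_3=2. From w_τ(s,0) = sin(2s), using w_τ(s,0) = Σ ω_n B_n sin(ns) with ω_n = n/2: B_2 = 1/1 = 1.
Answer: w(s, τ) = sin(2s)sin(τ) + 2sin(3s)cos(3τ/2)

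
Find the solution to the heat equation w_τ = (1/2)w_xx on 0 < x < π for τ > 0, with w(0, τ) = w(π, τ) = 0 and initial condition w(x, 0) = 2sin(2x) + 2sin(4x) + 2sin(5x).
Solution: Separating variables: w = Σ c_n exp(-n²τ/2) sin(nx). From w(x,0) = 2sin(2x) + 2sin(4x) + 2sin(5x): c_2=2, c_4=2, c_5=2.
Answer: w(x, τ) = 2exp(-2τ)sin(2x) + 2exp(-8τ)sin(4x) + 2exp(-25τ/2)sin(5x)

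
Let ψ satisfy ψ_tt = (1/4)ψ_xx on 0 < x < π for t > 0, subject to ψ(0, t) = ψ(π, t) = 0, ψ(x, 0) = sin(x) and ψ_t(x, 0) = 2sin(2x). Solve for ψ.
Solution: Separating variables: ψ = Σ [A_n cos(ω_n t) + B_n sin(ω_n t)] sin(nx), ω_n = n/2. From ICs (B_n = velocity coefficient / ω_n): A_1=1, B_2=2.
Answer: ψ(x, t) = 2sin(t)sin(2x) + sin(x)cos(t/2)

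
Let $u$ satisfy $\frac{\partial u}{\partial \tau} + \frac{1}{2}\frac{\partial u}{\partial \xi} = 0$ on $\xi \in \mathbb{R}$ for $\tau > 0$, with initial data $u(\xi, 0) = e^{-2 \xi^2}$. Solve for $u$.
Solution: By characteristics ($d\xi/d\tau = 1/2$), $u(\xi,\tau) = f(\xi - \frac{1}{2}\tau)$ with $f = u( \cdot , 0)$.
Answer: $u(\xi, \tau) = e^{-2 (-\tau/2 + \xi)^2}$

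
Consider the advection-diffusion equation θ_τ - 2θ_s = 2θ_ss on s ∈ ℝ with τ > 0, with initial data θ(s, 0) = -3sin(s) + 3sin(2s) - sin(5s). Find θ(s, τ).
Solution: Moving frame: η = s + 2τ, σ = τ, θ = u(η,σ), so θ_τ = u_σ + 2u_η and θ_ss = u_ηη.
Hence θ_τ - 2θ_s = u_σ and the PDE becomes the heat equation u_σ = 2u_ηη on η ∈ ℝ.
Initial data: u(η,0) = θ(η,0) = -3sin(η) + 3sin(2η) - sin(5η). Each mode sin(nη) decays as exp(-2n²σ) on ℝ, so u(η,σ) = Σ c_n exp(-2n²σ) sin(nη) with c_1=-3, c_2=3, c_5=-1: u(η,σ) = -3exp(-2σ)sin(η) + 3exp(-8σ)sin(2η) - exp(-50σ)sin(5η).
Substituting back: θ(s,τ) = u(s + 2τ, τ).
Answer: θ(s, τ) = -3exp(-2τ)sin(s + 2τ) + 3exp(-8τ)sin(2s + 4τ) - exp(-50τ)sin(5s + 10τ)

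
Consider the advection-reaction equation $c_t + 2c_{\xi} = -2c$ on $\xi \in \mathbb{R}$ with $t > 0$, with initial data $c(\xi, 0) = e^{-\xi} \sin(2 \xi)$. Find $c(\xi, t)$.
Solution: Substitute $c = e^{-\xi}u$.
Then $c_{\xi} = e^{-\xi}(u_{\xi} - u)$, $c_t = e^{-\xi}u_t$; substituting and dividing by $e^{-\xi}$, the lower-order terms cancel: $u_t + 2u_{\xi} = 0$ (standard advection equation).
Data for $u$: $u(\xi,0) = e^{\xi}c(\xi,0) = \sin(2 \xi)$.
By characteristics ($d\xi/dt = 2$), $u(\xi,t) = f(\xi - 2t)$ with $f = u( \cdot , 0)$.
So $u(\xi,t) = - \sin(4 t - 2 \xi)$, and $c(\xi,t) = e^{-\xi}u(\xi,t)$.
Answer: $c(\xi, t) = e^{-\xi} \sin(2 \xi - 4 t)$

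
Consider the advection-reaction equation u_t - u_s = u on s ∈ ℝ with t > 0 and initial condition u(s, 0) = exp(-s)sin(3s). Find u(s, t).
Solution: Substitute u = exp(-s)w.
Then u_s = exp(-s)(w_s - w), u_t = exp(-s)w_t; substituting and dividing by exp(-s), the lower-order terms cancel: w_t - w_s = 0 (standard advection equation).
Data for w: w(s,0) = exp(s)u(s,0) = sin(3s).
By characteristics (ds/dt = -1), w(s,t) = f(s + t) with f = w(·, 0).
So w(s,t) = sin(3s + 3t), and u(s,t) = exp(-s)w(s,t).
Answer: u(s, t) = exp(-s)sin(3s + 3t)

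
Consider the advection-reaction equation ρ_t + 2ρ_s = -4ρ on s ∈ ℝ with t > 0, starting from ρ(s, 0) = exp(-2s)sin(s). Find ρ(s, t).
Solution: Substitute ρ = exp(-2s)u.
Then ρ_s = exp(-2s)(u_s - 2u), ρ_t = exp(-2s)u_t; substituting and dividing by exp(-2s), the lower-order terms cancel: u_t + 2u_s = 0 (standard advection equation).
Data for u: u(s,0) = exp(2s)ρ(s,0) = sin(s).
By characteristics (ds/dt = 2), u(s,t) = f(s - 2t) with f = u(·, 0).
So u(s,t) = sin(s - 2t), and ρ(s,t) = exp(-2s)u(s,t).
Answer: ρ(s, t) = exp(-2s)sin(s - 2t)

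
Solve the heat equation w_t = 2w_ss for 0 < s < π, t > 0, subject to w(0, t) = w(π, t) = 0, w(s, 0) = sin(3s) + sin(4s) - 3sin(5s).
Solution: Using separation of variables w = X(s)T(t):
Eigenfunctions: sin(ns), n = 1, 2, 3, ...
General solution: w(s, t) = Σ c_n sin(ns) exp(-2n² t)
Matching w(s,0) = sin(3s) + sin(4s) - 3sin(5s) term by term: c_3=1, c_4=1, c_5=-3.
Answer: w(s, t) = exp(-18t)sin(3s) + exp(-32t)sin(4s) - 3exp(-50t)sin(5s)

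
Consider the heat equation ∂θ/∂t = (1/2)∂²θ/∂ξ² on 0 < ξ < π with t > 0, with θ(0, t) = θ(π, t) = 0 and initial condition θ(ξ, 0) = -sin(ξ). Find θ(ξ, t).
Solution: Using separation of variables θ = X(ξ)G(t):
Eigenfunctions: sin(nξ), n = 1, 2, 3, ...
General solution: θ(ξ, t) = Σ c_n sin(nξ) exp(-n² t/2)
Matching θ(ξ,0) = -sin(ξ) term by term: c_1=-1.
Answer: θ(ξ, t) = -exp(-t/2)sin(ξ)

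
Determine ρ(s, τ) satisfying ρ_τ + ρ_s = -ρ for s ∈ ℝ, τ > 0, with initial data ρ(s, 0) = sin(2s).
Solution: Substitute ρ = exp(-τ)u, i.e. u = exp(τ)ρ.
By the product rule, ρ_τ = exp(-τ)(u_τ - u), ρ_s = exp(-τ)u_s.
Substituting into the PDE and dividing by exp(-τ): u_τ - u + u_s = -u.
The lower-order terms cancel, leaving the standard advection equation u_τ + u_s = 0.
Initial data for u: u(s,0) = ρ(s,0) = sin(2s).
Solve for u:
  By method of characteristics (waves move right with speed 1):
  Along characteristics s - τ = const, u is constant, so u(s,τ) = f(s - τ) with f = u(·, 0).
Hence u(s,τ) = sin(2s - 2τ).
Transform back: ρ(s,τ) = exp(-τ)u(s,τ).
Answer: ρ(s, τ) = exp(-τ)sin(2s - 2τ)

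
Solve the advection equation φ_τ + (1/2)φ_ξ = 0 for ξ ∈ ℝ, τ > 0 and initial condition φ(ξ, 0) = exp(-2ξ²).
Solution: By characteristics (dξ/dτ = 1/2), φ(ξ,τ) = f(ξ - (1/2)τ) with f = φ(·, 0).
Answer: φ(ξ, τ) = exp(-2(ξ - τ/2)²)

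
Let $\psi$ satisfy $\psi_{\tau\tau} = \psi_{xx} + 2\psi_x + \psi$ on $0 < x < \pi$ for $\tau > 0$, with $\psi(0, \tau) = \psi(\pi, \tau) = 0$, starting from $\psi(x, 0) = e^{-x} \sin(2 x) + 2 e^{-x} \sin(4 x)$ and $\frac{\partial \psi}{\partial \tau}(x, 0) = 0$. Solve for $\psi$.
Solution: Substitute $\psi = e^{-x}u$.
Then $\psi_x = e^{-x}(u_x - u)$, $\psi_{xx} = e^{-x}(u_{xx} - 2u_x + u)$, $\psi_{\tau\tau} = e^{-x}u_{\tau\tau}$; substituting and dividing by $e^{-x}$, the lower-order terms cancel: $u_{\tau\tau} = u_{xx}$ (standard wave equation).
Data for $u$: $u(x,0) = e^{x}\psi(x,0) = \sin(2 x) + 2 \sin(4 x)$; $u_{\tau}(x,0) = e^{x}\psi_{\tau}(x,0) = 0$. The boundary conditions carry over: $u(0,\tau) = u(\pi,\tau) = 0$.
Separating variables: $u = \sum [A_n \cos(\omega_n \tau) + B_n \sin(\omega_n \tau)] \sin(nx)$, $\omega_n = n$. From ICs: $A_2=1, A_4=2$.
So $u(x,\tau) = \sin(2 x) \cos(2 \tau) + 2 \sin(4 x) \cos(4 \tau)$, and $\psi(x,\tau) = e^{-x}u(x,\tau)$.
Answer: $\psi(x, \tau) = e^{-x} \sin(2 x) \cos(2 \tau) + 2 e^{-x} \sin(4 x) \cos(4 \tau)$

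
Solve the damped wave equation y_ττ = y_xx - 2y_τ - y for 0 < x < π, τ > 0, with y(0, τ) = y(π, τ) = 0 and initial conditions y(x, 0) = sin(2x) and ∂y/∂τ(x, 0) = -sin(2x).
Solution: Substitute y = exp(-τ)u.
Then y_τ = exp(-τ)(u_τ - u), y_ττ = exp(-τ)(u_ττ - 2u_τ + u), y_xx = exp(-τ)u_xx; substituting and dividing by exp(-τ), the lower-order terms cancel: u_ττ = u_xx (standard wave equation).
Data for u: u(x,0) = y(x,0) = sin(2x); u_τ(x,0) = y_τ(x,0) + y(x,0) = 0. The boundary conditions carry over: u(0,τ) = u(π,τ) = 0.
Separating variables: u = Σ [A_n cos(ω_n τ) + B_n sin(ω_n τ)] sin(nx), ω_n = n. From ICs: A_2=1.
So u(x,τ) = sin(2x)cos(2τ), and y(x,τ) = exp(-τ)u(x,τ).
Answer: y(x, τ) = exp(-τ)sin(2x)cos(2τ)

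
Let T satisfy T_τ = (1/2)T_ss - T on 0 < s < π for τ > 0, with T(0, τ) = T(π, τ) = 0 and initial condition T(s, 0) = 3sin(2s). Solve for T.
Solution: Substitute T = exp(-τ)u.
Then T_τ = exp(-τ)(u_τ - u), T_ss = exp(-τ)u_ss; substituting and dividing by exp(-τ), the lower-order terms cancel: u_τ = (1/2)u_ss (standard heat equation).
Data for u: u(s,0) = T(s,0) = 3sin(2s). The boundary conditions carry over: u(0,τ) = u(π,τ) = 0.
Separating variables: u = Σ c_n exp(-n²τ/2) sin(ns). From u(s,0) = 3sin(2s): c_2=3.
So u(s,τ) = 3exp(-2τ)sin(2s), and T(s,τ) = exp(-τ)u(s,τ).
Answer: T(s, τ) = 3exp(-3τ)sin(2s)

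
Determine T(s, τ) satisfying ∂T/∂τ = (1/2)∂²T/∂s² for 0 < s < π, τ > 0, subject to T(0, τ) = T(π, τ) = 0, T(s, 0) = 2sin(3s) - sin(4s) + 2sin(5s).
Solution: Separating variables: T = Σ c_n exp(-n²τ/2) sin(ns). From T(s,0) = 2sin(3s) - sin(4s) + 2sin(5s): c_3=2, c_4=-1, c_5=2.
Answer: T(s, τ) = -exp(-8τ)sin(4s) + 2exp(-9τ/2)sin(3s) + 2exp(-25τ/2)sin(5s)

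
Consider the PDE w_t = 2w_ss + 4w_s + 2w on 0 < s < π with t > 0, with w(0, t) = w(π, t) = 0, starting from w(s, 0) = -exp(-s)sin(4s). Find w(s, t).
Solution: Substitute w = exp(-s)u, i.e. u = exp(s)w.
By the product rule, w_s = exp(-s)(u_s - u), w_ss = exp(-s)(u_ss - 2u_s + u), w_t = exp(-s)u_t.
Substituting into the PDE and dividing by exp(-s): u_t = 2(u_ss - 2u_s + u) + 4(u_s - u) + 2u.
The lower-order terms cancel, leaving the standard heat equation u_t = 2u_ss.
Initial data for u: u(s,0) = exp(s)w(s,0) = -sin(4s). The boundary conditions carry over: u(0,t) = u(π,t) = 0.
Solve for u:
  Using separation of variables u = X(s)T(t):
  Eigenfunctions: sin(ns), n = 1, 2, 3, ...
  General solution: u(s, t) = Σ c_n sin(ns) exp(-2n² t)
  Matching u(s,0) = -sin(4s) term by term: c_4=-1.
Hence u(s,t) = -exp(-32t)sin(4s).
Transform back: w(s,t) = exp(-s)u(s,t).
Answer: w(s, t) = -exp(-s)exp(-32t)sin(4s)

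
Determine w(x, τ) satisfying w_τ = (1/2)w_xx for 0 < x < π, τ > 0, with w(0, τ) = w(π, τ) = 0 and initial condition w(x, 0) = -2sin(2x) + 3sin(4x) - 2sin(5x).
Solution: Using separation of variables w = X(x)T(τ):
Eigenfunctions: sin(nx), n = 1, 2, 3, ...
General solution: w(x, τ) = Σ c_n sin(nx) exp(-n² τ/2)
Matching w(x,0) = -2sin(2x) + 3sin(4x) - 2sin(5x) term by term: c_2=-2, c_4=3, c_5=-2.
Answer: w(x, τ) = -2exp(-2τ)sin(2x) + 3exp(-8τ)sin(4x) - 2exp(-25τ/2)sin(5x)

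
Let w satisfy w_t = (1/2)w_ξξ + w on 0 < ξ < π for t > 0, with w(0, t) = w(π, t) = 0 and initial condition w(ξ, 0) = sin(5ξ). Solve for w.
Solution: Substitute w = exp(t)u, i.e. u = exp(-t)w.
By the product rule, w_t = exp(t)(u_t + u), w_ξξ = exp(t)u_ξξ.
Substituting into the PDE and dividing by exp(t): u_t + u = (1/2)u_ξξ + u.
The lower-order terms cancel, leaving the standard heat equation u_t = (1/2)u_ξξ.
Initial data for u: u(ξ,0) = w(ξ,0) = sin(5ξ). The boundary conditions carry over: u(0,t) = u(π,t) = 0.
Solve for u:
  Using separation of variables u = X(ξ)T(t):
  Eigenfunctions: sin(nξ), n = 1, 2, 3, ...
  General solution: u(ξ, t) = Σ c_n sin(nξ) exp(-n² t/2)
  Matching u(ξ,0) = sin(5ξ) term by term: c_5=1.
Hence u(ξ,t) = exp(-25t/2)sin(5ξ).
Transform back: w(ξ,t) = exp(t)u(ξ,t).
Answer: w(ξ, t) = exp(-23t/2)sin(5ξ)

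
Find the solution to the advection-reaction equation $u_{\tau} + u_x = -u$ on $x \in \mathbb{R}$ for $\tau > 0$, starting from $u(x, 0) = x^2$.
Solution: Substitute $u = e^{-\tau}w$.
Then $u_{\tau} = e^{-\tau}(w_{\tau} - w)$, $u_x = e^{-\tau}w_x$; substituting and dividing by $e^{-\tau}$, the lower-order terms cancel: $w_{\tau} + w_x = 0$ (standard advection equation).
Data for $w$: $w(x,0) = u(x,0) = x^2$.
By characteristics ($dx/d\tau = 1$), $w(x,\tau) = f(x - \tau)$ with $f = w( \cdot , 0)$.
So $w(x,\tau) = x^2 - 2 x \tau + \tau^2$, and $u(x,\tau) = e^{-\tau}w(x,\tau)$.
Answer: $u(x, \tau) = \tau^2 e^{-\tau} - 2 \tau x e^{-\tau} + x^2 e^{-\tau}$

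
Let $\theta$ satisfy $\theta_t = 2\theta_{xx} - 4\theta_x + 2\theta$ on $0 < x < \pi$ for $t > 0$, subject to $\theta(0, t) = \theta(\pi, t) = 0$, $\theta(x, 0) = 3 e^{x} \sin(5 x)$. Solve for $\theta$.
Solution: Substitute $\theta = e^{x}u$, i.e. $u = e^{-x}\theta$.
By the product rule, $\theta_x = e^{x}(u_x + u)$, $\theta_{xx} = e^{x}(u_{xx} + 2u_x + u)$, $\theta_t = e^{x}u_t$.
Substituting into the PDE and dividing by $e^{x}$: $u_t = 2(u_{xx} + 2u_x + u) - 4(u_x + u) + 2u$.
The lower-order terms cancel, leaving the standard heat equation $u_t = 2u_{xx}$.
Initial data for $u$: $u(x,0) = e^{-x}\theta(x,0) = 3 \sin(5 x)$. The boundary conditions carry over: $u(0,t) = u(\pi,t) = 0$.
Solve for $u$:
  Using separation of variables $u = X(x)G(t)$:
  Eigenfunctions: $\sin(nx)$, $n = 1, 2, 3, \ldots$
  General solution: $u(x, t) = \sum c_n \sin(nx) e^{-2n^2 t}$
  Matching $u(x,0) = 3 \sin(5 x)$ term by term: $c_5=3$.
Hence $u(x,t) = 3 e^{-50 t} \sin(5 x)$.
Transform back: $\theta(x,t) = e^{x}u(x,t)$.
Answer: $\theta(x, t) = 3 e^{-50 t} e^{x} \sin(5 x)$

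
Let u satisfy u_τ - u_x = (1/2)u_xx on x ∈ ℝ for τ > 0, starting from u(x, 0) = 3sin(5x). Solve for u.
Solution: Moving frame: η = x + τ, σ = τ, u = w(η,σ), so u_τ = w_σ + w_η and u_xx = w_ηη.
Hence u_τ - u_x = w_σ and the PDE becomes the heat equation w_σ = (1/2)w_ηη on η ∈ ℝ.
Initial data: w(η,0) = u(η,0) = 3sin(5η). Each mode sin(nη) decays as exp(-n²σ/2) on ℝ, so w(η,σ) = Σ c_n exp(-n²σ/2) sin(nη) with c_5=3: w(η,σ) = 3exp(-25σ/2)sin(5η).
Substituting back: u(x,τ) = w(x + τ, τ).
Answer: u(x, τ) = 3exp(-25τ/2)sin(5x + 5τ)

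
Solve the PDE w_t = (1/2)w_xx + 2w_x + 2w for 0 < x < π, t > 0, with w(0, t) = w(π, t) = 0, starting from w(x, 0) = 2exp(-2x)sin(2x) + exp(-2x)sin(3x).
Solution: Substitute w = exp(-2x)u.
Then w_x = exp(-2x)(u_x - 2u), w_xx = exp(-2x)(u_xx - 4u_x + 4u), w_t = exp(-2x)u_t; substituting and dividing by exp(-2x), the lower-order terms cancel: u_t = (1/2)u_xx (standard heat equation).
Data for u: u(x,0) = exp(2x)w(x,0) = 2sin(2x) + sin(3x). The boundary conditions carry over: u(0,t) = u(π,t) = 0.
Separating variables: u = Σ c_n exp(-n²t/2) sin(nx). From u(x,0) = 2sin(2x) + sin(3x): c_2=2, c_3=1.
So u(x,t) = 2exp(-2t)sin(2x) + exp(-9t/2)sin(3x), and w(x,t) = exp(-2x)u(x,t).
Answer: w(x, t) = 2exp(-2t)exp(-2x)sin(2x) + exp(-9t/2)exp(-2x)sin(3x)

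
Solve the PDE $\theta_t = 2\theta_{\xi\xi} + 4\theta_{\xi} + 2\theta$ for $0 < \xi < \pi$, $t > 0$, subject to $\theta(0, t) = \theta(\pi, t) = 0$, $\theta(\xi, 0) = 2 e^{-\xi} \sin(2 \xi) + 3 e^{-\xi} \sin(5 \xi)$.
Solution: Substitute $\theta = e^{-\xi}u$.
Then $\theta_{\xi} = e^{-\xi}(u_{\xi} - u)$, $\theta_{\xi\xi} = e^{-\xi}(u_{\xi\xi} - 2u_{\xi} + u)$, $\theta_t = e^{-\xi}u_t$; substituting and dividing by $e^{-\xi}$, the lower-order terms cancel: $u_t = 2u_{\xi\xi}$ (standard heat equation).
Data for $u$: $u(\xi,0) = e^{\xi}\theta(\xi,0) = 2 \sin(2 \xi) + 3 \sin(5 \xi)$. The boundary conditions carry over: $u(0,t) = u(\pi,t) = 0$.
Separating variables: $u = \sum c_n e^{-2n^2t} \sin(n\xi)$. From $u(\xi,0) = 2 \sin(2 \xi) + 3 \sin(5 \xi)$: $c_2=2, c_5=3$.
So $u(\xi,t) = 2 e^{-8 t} \sin(2 \xi) + 3 e^{-50 t} \sin(5 \xi)$, and $\theta(\xi,t) = e^{-\xi}u(\xi,t)$.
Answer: $\theta(\xi, t) = 2 e^{-\xi} e^{-8 t} \sin(2 \xi) + 3 e^{-\xi} e^{-50 t} \sin(5 \xi)$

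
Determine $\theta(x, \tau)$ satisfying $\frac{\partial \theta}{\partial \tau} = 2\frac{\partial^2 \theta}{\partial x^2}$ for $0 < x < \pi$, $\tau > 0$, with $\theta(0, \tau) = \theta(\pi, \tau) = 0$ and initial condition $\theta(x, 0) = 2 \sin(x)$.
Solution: Separating variables: $\theta = \sum c_n e^{-2n^2\tau} \sin(nx)$. From $\theta(x,0) = 2 \sin(x)$: $c_1=2$.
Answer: $\theta(x, \tau) = 2 e^{-2 \tau} \sin(x)$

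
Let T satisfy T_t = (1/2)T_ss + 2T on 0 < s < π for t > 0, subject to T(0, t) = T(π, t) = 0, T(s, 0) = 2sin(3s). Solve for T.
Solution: Substitute T = exp(2t)u.
Then T_t = exp(2t)(u_t + 2u), T_ss = exp(2t)u_ss; substituting and dividing by exp(2t), the lower-order terms cancel: u_t = (1/2)u_ss (standard heat equation).
Data for u: u(s,0) = T(s,0) = 2sin(3s). The boundary conditions carry over: u(0,t) = u(π,t) = 0.
Separating variables: u = Σ c_n exp(-n²t/2) sin(ns). From u(s,0) = 2sin(3s): c_3=2.
So u(s,t) = 2exp(-9t/2)sin(3s), and T(s,t) = exp(2t)u(s,t).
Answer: T(s, t) = 2exp(-5t/2)sin(3s)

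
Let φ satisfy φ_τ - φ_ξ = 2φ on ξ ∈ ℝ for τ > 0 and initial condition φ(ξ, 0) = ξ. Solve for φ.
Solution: Substitute φ = exp(2τ)u.
Then φ_τ = exp(2τ)(u_τ + 2u), φ_ξ = exp(2τ)u_ξ; substituting and dividing by exp(2τ), the lower-order terms cancel: u_τ - u_ξ = 0 (standard advection equation).
Data for u: u(ξ,0) = φ(ξ,0) = ξ.
By characteristics (dξ/dτ = -1), u(ξ,τ) = f(ξ + τ) with f = u(·, 0).
So u(ξ,τ) = ξ + τ, and φ(ξ,τ) = exp(2τ)u(ξ,τ).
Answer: φ(ξ, τ) = ξexp(2τ) + τexp(2τ)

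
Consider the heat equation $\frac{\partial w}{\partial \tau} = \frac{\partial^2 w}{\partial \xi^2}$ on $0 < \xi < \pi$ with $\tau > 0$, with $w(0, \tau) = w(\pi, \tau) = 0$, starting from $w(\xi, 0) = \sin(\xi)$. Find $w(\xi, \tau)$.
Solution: Using separation of variables $w = X(\xi)T(\tau)$:
Eigenfunctions: $\sin(n\xi)$, $n = 1, 2, 3, \ldots$
General solution: $w(\xi, \tau) = \sum c_n \sin(n\xi) e^{-n^2 \tau}$
Matching $w(\xi,0) = \sin(\xi)$ term by term: $c_1=1$.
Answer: $w(\xi, \tau) = e^{-\tau} \sin(\xi)$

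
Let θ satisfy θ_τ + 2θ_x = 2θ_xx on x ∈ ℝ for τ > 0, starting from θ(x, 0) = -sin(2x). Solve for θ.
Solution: Moving frame: η = x - 2τ, σ = τ, θ = u(η,σ), so θ_τ = u_σ - 2u_η and θ_xx = u_ηη.
Hence θ_τ + 2θ_x = u_σ and the PDE becomes the heat equation u_σ = 2u_ηη on η ∈ ℝ.
Initial data: u(η,0) = θ(η,0) = -sin(2η). Each mode sin(nη) decays as exp(-2n²σ) on ℝ, so u(η,σ) = Σ c_n exp(-2n²σ) sin(nη) with c_2=-1: u(η,σ) = -exp(-8σ)sin(2η).
Substituting back: θ(x,τ) = u(x - 2τ, τ).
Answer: θ(x, τ) = -exp(-8τ)sin(2x - 4τ)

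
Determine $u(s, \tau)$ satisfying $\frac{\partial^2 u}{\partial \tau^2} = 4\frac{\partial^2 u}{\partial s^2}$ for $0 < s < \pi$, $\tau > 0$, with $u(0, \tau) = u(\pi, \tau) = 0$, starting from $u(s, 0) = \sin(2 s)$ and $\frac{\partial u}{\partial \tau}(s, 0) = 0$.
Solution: Using separation of variables $u = X(s)T(\tau)$:
Eigenfunctions: $\sin(ns)$, $n = 1, 2, 3, \ldots$
General solution: $u(s, \tau) = \sum [A_n \cos(2n \tau) + B_n \sin(2n \tau)] \sin(ns)$
From $u(s,0) = \sin(2 s)$: $A_2=1$. From $u_{\tau}(s,0) = 0$: all $B_n = 0$.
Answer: $u(s, \tau) = \sin(2 s) \cos(4 \tau)$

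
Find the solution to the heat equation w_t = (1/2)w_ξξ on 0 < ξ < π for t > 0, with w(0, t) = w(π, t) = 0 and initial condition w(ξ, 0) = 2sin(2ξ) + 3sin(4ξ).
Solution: Using separation of variables w = X(ξ)T(t):
Eigenfunctions: sin(nξ), n = 1, 2, 3, ...
General solution: w(ξ, t) = Σ c_n sin(nξ) exp(-n² t/2)
Matching w(ξ,0) = 2sin(2ξ) + 3sin(4ξ) term by term: c_2=2, c_4=3.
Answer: w(ξ, t) = 2exp(-2t)sin(2ξ) + 3exp(-8t)sin(4ξ)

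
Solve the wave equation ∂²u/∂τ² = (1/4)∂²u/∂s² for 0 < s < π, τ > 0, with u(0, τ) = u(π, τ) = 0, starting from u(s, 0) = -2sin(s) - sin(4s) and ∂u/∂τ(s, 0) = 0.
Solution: Separating variables: u = Σ [A_n cos(ω_n τ) + B_n sin(ω_n τ)] sin(ns), ω_n = n/2. From ICs: A_1=-2, A_4=-1.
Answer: u(s, τ) = -2sin(s)cos(τ/2) - sin(4s)cos(2τ)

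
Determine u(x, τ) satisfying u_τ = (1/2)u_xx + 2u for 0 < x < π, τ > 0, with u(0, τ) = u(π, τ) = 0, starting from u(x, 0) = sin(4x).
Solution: Substitute u = exp(2τ)w.
Then u_τ = exp(2τ)(w_τ + 2w), u_xx = exp(2τ)w_xx; substituting and dividing by exp(2τ), the lower-order terms cancel: w_τ = (1/2)w_xx (standard heat equation).
Data for w: w(x,0) = u(x,0) = sin(4x). The boundary conditions carry over: w(0,τ) = w(π,τ) = 0.
Separating variables: w = Σ c_n exp(-n²τ/2) sin(nx). From w(x,0) = sin(4x): c_4=1.
So w(x,τ) = exp(-8τ)sin(4x), and u(x,τ) = exp(2τ)w(x,τ).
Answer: u(x, τ) = exp(-6τ)sin(4x)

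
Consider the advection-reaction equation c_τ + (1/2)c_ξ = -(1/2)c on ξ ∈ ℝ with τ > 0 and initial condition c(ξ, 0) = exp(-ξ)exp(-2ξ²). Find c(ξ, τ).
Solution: Substitute c = exp(-ξ)u.
Then c_ξ = exp(-ξ)(u_ξ - u), c_τ = exp(-ξ)u_τ; substituting and dividing by exp(-ξ), the lower-order terms cancel: u_τ + (1/2)u_ξ = 0 (standard advection equation).
Data for u: u(ξ,0) = exp(ξ)c(ξ,0) = exp(-2ξ²).
By characteristics (dξ/dτ = 1/2), u(ξ,τ) = f(ξ - (1/2)τ) with f = u(·, 0).
So u(ξ,τ) = exp(-2(ξ - τ/2)²), and c(ξ,τ) = exp(-ξ)u(ξ,τ).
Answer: c(ξ, τ) = exp(-ξ)exp(-2(ξ - τ/2)²)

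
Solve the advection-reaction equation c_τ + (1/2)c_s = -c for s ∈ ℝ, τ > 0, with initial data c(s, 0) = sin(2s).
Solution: Substitute c = exp(-τ)u.
Then c_τ = exp(-τ)(u_τ - u), c_s = exp(-τ)u_s; substituting and dividing by exp(-τ), the lower-order terms cancel: u_τ + (1/2)u_s = 0 (standard advection equation).
Data for u: u(s,0) = c(s,0) = sin(2s).
By characteristics (ds/dτ = 1/2), u(s,τ) = f(s - (1/2)τ) with f = u(·, 0).
So u(s,τ) = sin(2s - τ), and c(s,τ) = exp(-τ)u(s,τ).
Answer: c(s, τ) = exp(-τ)sin(2s - τ)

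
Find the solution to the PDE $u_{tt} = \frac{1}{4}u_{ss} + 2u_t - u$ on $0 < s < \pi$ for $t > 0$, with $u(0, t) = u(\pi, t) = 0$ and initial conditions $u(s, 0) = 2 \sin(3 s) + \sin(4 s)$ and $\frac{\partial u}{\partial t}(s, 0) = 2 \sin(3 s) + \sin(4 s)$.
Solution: Substitute $u = e^{t}w$.
Then $u_t = e^{t}(w_t + w)$, $u_{tt} = e^{t}(w_{tt} + 2w_t + w)$, $u_{ss} = e^{t}w_{ss}$; substituting and dividing by $e^{t}$, the lower-order terms cancel: $w_{tt} = \frac{1}{4}w_{ss}$ (standard wave equation).
Data for $w$: $w(s,0) = u(s,0) = 2 \sin(3 s) + \sin(4 s)$; $w_t(s,0) = u_t(s,0) - u(s,0) = 0$. The boundary conditions carry over: $w(0,t) = w(\pi,t) = 0$.
Separating variables: $w = \sum [A_n \cos(\omega_n t) + B_n \sin(\omega_n t)] \sin(ns)$, $\omega_n = n/2$. From ICs: $A_3=2, A_4=1$.
So $w(s,t) = 2 \sin(3 s) \cos(3 t/2) + \sin(4 s) \cos(2 t)$, and $u(s,t) = e^{t}w(s,t)$.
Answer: $u(s, t) = 2 e^{t} \sin(3 s) \cos(3 t/2) + e^{t} \sin(4 s) \cos(2 t)$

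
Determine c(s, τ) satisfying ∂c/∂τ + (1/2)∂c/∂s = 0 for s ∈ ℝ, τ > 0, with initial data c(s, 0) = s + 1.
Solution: By method of characteristics (waves move right with speed 1/2):
Along characteristics s - (1/2)τ = const, c is constant, so c(s,τ) = f(s - (1/2)τ) with f = c(·, 0).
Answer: c(s, τ) = s - (1/2)τ + 1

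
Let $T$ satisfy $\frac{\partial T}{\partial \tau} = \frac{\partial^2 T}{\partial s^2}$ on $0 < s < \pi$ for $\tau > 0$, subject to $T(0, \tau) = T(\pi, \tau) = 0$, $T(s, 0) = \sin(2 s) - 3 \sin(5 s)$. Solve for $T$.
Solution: Separating variables: $T = \sum c_n e^{-n^2\tau} \sin(ns)$. From $T(s,0) = \sin(2 s) - 3 \sin(5 s)$: $c_2=1, c_5=-3$.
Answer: $T(s, \tau) = e^{-4 \tau} \sin(2 s) - 3 e^{-25 \tau} \sin(5 s)$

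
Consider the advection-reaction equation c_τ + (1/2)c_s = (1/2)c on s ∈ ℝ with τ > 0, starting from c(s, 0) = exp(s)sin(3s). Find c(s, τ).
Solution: Substitute c = exp(s)u, i.e. u = exp(-s)c.
By the product rule, c_s = exp(s)(u_s + u), c_τ = exp(s)u_τ.
Substituting into the PDE and dividing by exp(s): u_τ + (1/2)(u_s + u) = (1/2)u.
The lower-order terms cancel, leaving the standard advection equation u_τ + (1/2)u_s = 0.
Initial data for u: u(s,0) = exp(-s)c(s,0) = sin(3s).
Solve for u:
  By method of characteristics (waves move right with speed 1/2):
  Along characteristics s - (1/2)τ = const, u is constant, so u(s,τ) = f(s - (1/2)τ) with f = u(·, 0).
Hence u(s,τ) = sin(3s - 3τ/2).
Transform back: c(s,τ) = exp(s)u(s,τ).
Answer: c(s, τ) = exp(s)sin(3s - 3τ/2)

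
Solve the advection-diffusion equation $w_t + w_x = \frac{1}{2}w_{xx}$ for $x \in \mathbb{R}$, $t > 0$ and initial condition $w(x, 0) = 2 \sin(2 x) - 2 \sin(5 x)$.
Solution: Moving frame: $\eta = x - t$, $\sigma = t$, $w = u(\eta,\sigma)$, so $w_t = u_{\sigma} - u_{\eta}$ and $w_{xx} = u_{\eta\eta}$.
Hence $w_t + w_x = u_{\sigma}$ and the PDE becomes the heat equation $u_{\sigma} = \frac{1}{2}u_{\eta\eta}$ on $\eta \in \mathbb{R}$.
Initial data: $u(\eta,0) = w(\eta,0) = 2 \sin(2 \eta) - 2 \sin(5 \eta)$. Each mode $\sin(n\eta)$ decays as $e^{-n^2\sigma/2}$ on $\mathbb{R}$, so $u(\eta,\sigma) = \sum c_n e^{-n^2\sigma/2} \sin(n\eta)$ with $c_2=2, c_5=-2$: $u(\eta,\sigma) = 2 e^{-2 \sigma} \sin(2 \eta) - 2 e^{-25 \sigma/2} \sin(5 \eta)$.
Substituting back: $w(x,t) = u(x - t, t)$.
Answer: $w(x, t) = -2 e^{-2 t} \sin(2 t - 2 x) + 2 e^{-25 t/2} \sin(5 t - 5 x)$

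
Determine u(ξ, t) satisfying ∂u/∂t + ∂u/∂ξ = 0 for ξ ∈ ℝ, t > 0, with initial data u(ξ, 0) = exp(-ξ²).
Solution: By characteristics (dξ/dt = 1), u(ξ,t) = f(ξ - t) with f = u(·, 0).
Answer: u(ξ, t) = exp(-(-t + ξ)²)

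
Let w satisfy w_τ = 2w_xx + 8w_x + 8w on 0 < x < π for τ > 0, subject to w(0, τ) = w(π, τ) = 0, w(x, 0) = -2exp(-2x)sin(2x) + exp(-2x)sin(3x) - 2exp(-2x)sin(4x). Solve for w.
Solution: Substitute w = exp(-2x)u, i.e. u = exp(2x)w.
By the product rule, w_x = exp(-2x)(u_x - 2u), w_xx = exp(-2x)(u_xx - 4u_x + 4u), w_τ = exp(-2x)u_τ.
Substituting into the PDE and dividing by exp(-2x): u_τ = 2(u_xx - 4u_x + 4u) + 8(u_x - 2u) + 8u.
The lower-order terms cancel, leaving the standard heat equation u_τ = 2u_xx.
Initial data for u: u(x,0) = exp(2x)w(x,0) = -2sin(2x) + sin(3x) - 2sin(4x). The boundary conditions carry over: u(0,τ) = u(π,τ) = 0.
Solve for u:
  Using separation of variables u = X(x)T(τ):
  Eigenfunctions: sin(nx), n = 1, 2, 3, ...
  General solution: u(x, τ) = Σ c_n sin(nx) exp(-2n² τ)
  Matching u(x,0) = -2sin(2x) + sin(3x) - 2sin(4x) term by term: c_2=-2, c_3=1, c_4=-2.
Hence u(x,τ) = -2exp(-8τ)sin(2x) + exp(-18τ)sin(3x) - 2exp(-32τ)sin(4x).
Transform back: w(x,τ) = exp(-2x)u(x,τ).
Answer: w(x, τ) = -2exp(-2x)exp(-8τ)sin(2x) + exp(-2x)exp(-18τ)sin(3x) - 2exp(-2x)exp(-32τ)sin(4x)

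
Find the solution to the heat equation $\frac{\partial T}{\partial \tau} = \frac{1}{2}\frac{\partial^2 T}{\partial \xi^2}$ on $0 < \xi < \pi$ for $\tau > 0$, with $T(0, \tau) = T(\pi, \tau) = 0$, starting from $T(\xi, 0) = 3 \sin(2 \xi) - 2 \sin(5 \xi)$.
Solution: Separating variables: $T = \sum c_n e^{-n^2\tau/2} \sin(n\xi)$. From $T(\xi,0) = 3 \sin(2 \xi) - 2 \sin(5 \xi)$: $c_2=3, c_5=-2$.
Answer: $T(\xi, \tau) = 3 e^{-2 \tau} \sin(2 \xi) - 2 e^{-25 \tau/2} \sin(5 \xi)$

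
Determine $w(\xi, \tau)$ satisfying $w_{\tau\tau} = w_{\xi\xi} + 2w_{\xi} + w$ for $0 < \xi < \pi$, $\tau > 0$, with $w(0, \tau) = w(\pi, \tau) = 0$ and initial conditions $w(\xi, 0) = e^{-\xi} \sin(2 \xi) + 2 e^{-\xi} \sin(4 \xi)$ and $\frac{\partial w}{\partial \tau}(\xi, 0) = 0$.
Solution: Substitute $w = e^{-\xi}u$.
Then $w_{\xi} = e^{-\xi}(u_{\xi} - u)$, $w_{\xi\xi} = e^{-\xi}(u_{\xi\xi} - 2u_{\xi} + u)$, $w_{\tau\tau} = e^{-\xi}u_{\tau\tau}$; substituting and dividing by $e^{-\xi}$, the lower-order terms cancel: $u_{\tau\tau} = u_{\xi\xi}$ (standard wave equation).
Data for $u$: $u(\xi,0) = e^{\xi}w(\xi,0) = \sin(2 \xi) + 2 \sin(4 \xi)$; $u_{\tau}(\xi,0) = e^{\xi}w_{\tau}(\xi,0) = 0$. The boundary conditions carry over: $u(0,\tau) = u(\pi,\tau) = 0$.
Separating variables: $u = \sum [A_n \cos(\omega_n \tau) + B_n \sin(\omega_n \tau)] \sin(n\xi)$, $\omega_n = n$. From ICs: $A_2=1, A_4=2$.
So $u(\xi,\tau) = \sin(2 \xi) \cos(2 \tau) + 2 \sin(4 \xi) \cos(4 \tau)$, and $w(\xi,\tau) = e^{-\xi}u(\xi,\tau)$.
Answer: $w(\xi, \tau) = e^{-\xi} \sin(2 \xi) \cos(2 \tau) + 2 e^{-\xi} \sin(4 \xi) \cos(4 \tau)$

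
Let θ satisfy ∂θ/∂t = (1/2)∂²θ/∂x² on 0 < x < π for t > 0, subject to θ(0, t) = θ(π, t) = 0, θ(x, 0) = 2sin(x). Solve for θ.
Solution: Using separation of variables θ = X(x)G(t):
Eigenfunctions: sin(nx), n = 1, 2, 3, ...
General solution: θ(x, t) = Σ c_n sin(nx) exp(-n² t/2)
Matching θ(x,0) = 2sin(x) term by term: c_1=2.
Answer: θ(x, t) = 2exp(-t/2)sin(x)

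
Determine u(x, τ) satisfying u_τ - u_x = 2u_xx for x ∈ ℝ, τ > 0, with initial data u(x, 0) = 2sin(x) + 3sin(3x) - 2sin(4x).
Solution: Moving frame: η = x + τ, σ = τ, u = w(η,σ), so u_τ = w_σ + w_η and u_xx = w_ηη.
Hence u_τ - u_x = w_σ and the PDE becomes the heat equation w_σ = 2w_ηη on η ∈ ℝ.
Initial data: w(η,0) = u(η,0) = 2sin(η) + 3sin(3η) - 2sin(4η). Each mode sin(nη) decays as exp(-2n²σ) on ℝ, so w(η,σ) = Σ c_n exp(-2n²σ) sin(nη) with c_1=2, c_3=3, c_4=-2: w(η,σ) = 2exp(-2σ)sin(η) + 3exp(-18σ)sin(3η) - 2exp(-32σ)sin(4η).
Substituting back: u(x,τ) = w(x + τ, τ).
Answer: u(x, τ) = 2exp(-2τ)sin(x + τ) + 3exp(-18τ)sin(3x + 3τ) - 2exp(-32τ)sin(4x + 4τ)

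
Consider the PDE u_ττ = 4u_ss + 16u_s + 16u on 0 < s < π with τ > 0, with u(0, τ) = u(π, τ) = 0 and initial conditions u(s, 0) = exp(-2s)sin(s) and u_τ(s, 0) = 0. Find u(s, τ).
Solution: Substitute u = exp(-2s)w.
Then u_s = exp(-2s)(w_s - 2w), u_ss = exp(-2s)(w_ss - 4w_s + 4w), u_ττ = exp(-2s)w_ττ; substituting and dividing by exp(-2s), the lower-order terms cancel: w_ττ = 4w_ss (standard wave equation).
Data for w: w(s,0) = exp(2s)u(s,0) = sin(s); w_τ(s,0) = exp(2s)u_τ(s,0) = 0. The boundary conditions carry over: w(0,τ) = w(π,τ) = 0.
Separating variables: w = Σ [A_n cos(ω_n τ) + B_n sin(ω_n τ)] sin(ns), ω_n = 2n. From ICs: A_1=1.
So w(s,τ) = sin(s)cos(2τ), and u(s,τ) = exp(-2s)w(s,τ).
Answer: u(s, τ) = exp(-2s)sin(s)cos(2τ)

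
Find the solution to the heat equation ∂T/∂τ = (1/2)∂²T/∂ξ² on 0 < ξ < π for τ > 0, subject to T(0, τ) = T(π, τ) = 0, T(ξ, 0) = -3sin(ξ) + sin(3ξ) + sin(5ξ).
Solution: Separating variables: T = Σ c_n exp(-n²τ/2) sin(nξ). From T(ξ,0) = -3sin(ξ) + sin(3ξ) + sin(5ξ): c_1=-3, c_3=1, c_5=1.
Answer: T(ξ, τ) = -3exp(-τ/2)sin(ξ) + exp(-9τ/2)sin(3ξ) + exp(-25τ/2)sin(5ξ)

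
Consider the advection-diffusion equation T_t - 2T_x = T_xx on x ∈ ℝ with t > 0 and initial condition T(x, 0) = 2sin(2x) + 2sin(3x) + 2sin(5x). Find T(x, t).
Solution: Change to a moving frame: let η = x + 2t, σ = t and write T(x,t) = u(η,σ).
By the chain rule T_t = u_σ + 2u_η, T_x = u_η, T_xx = u_ηη.
Then T_t - 2T_x = u_σ: the advection term cancels and the PDE becomes the heat equation u_σ = u_ηη on η ∈ ℝ.
Initial data: u(η,0) = T(η,0) = 2sin(2η) + 2sin(3η) + 2sin(5η).
On η ∈ ℝ each mode satisfies (sin(nη))″ = -n² sin(nη), so exp(-n²σ) sin(nη) solves the heat equation; by superposition u(η,σ) = Σ c_n exp(-n²σ) sin(nη).
Reading off the coefficients: c_2=2, c_3=2, c_5=2, so u(η,σ) = 2exp(-4σ)sin(2η) + 2exp(-9σ)sin(3η) + 2exp(-25σ)sin(5η).
Substituting back η = x + 2t, σ = t: T(x,t) = u(x + 2t, t).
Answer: T(x, t) = 2exp(-4t)sin(4t + 2x) + 2exp(-9t)sin(6t + 3x) + 2exp(-25t)sin(10t + 5x)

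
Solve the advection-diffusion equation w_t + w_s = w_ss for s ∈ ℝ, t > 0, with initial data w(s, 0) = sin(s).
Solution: Moving frame: η = s - t, σ = t, w = u(η,σ), so w_t = u_σ - u_η and w_ss = u_ηη.
Hence w_t + w_s = u_σ and the PDE becomes the heat equation u_σ = u_ηη on η ∈ ℝ.
Initial data: u(η,0) = w(η,0) = sin(η). Each mode sin(nη) decays as exp(-n²σ) on ℝ, so u(η,σ) = Σ c_n exp(-n²σ) sin(nη) with c_1=1: u(η,σ) = exp(-σ)sin(η).
Substituting back: w(s,t) = u(s - t, t).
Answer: w(s, t) = exp(-t)sin(s - t)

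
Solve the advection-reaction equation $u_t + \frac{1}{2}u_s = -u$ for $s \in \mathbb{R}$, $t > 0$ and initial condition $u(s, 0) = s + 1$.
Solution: Substitute $u = e^{-t}w$, i.e. $w = e^{t}u$.
By the product rule, $u_t = e^{-t}(w_t - w)$, $u_s = e^{-t}w_s$.
Substituting into the PDE and dividing by $e^{-t}$: $w_t - w + \frac{1}{2}w_s = -w$.
The lower-order terms cancel, leaving the standard advection equation $w_t + \frac{1}{2}w_s = 0$.
Initial data for $w$: $w(s,0) = u(s,0) = s + 1$.
Solve for $w$:
  By method of characteristics (waves move right with speed 1/2):
  Along characteristics $s - \frac{1}{2}t =$ const, $w$ is constant, so $w(s,t) = f(s - \frac{1}{2}t)$ with $f = w( \cdot , 0)$.
Hence $w(s,t) = s - \frac{1}{2} t + 1$.
Transform back: $u(s,t) = e^{-t}w(s,t)$.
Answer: $u(s, t) = s e^{-t} - \frac{1}{2} t e^{-t} + e^{-t}$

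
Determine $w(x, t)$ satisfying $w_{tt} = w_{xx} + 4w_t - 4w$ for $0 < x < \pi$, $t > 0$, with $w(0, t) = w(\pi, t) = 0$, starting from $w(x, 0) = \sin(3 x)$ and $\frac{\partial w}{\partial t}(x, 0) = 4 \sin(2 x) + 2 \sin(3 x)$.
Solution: Substitute $w = e^{2t}u$.
Then $w_t = e^{2t}(u_t + 2u)$, $w_{tt} = e^{2t}(u_{tt} + 4u_t + 4u)$, $w_{xx} = e^{2t}u_{xx}$; substituting and dividing by $e^{2t}$, the lower-order terms cancel: $u_{tt} = u_{xx}$ (standard wave equation).
Data for $u$: $u(x,0) = w(x,0) = \sin(3 x)$; $u_t(x,0) = w_t(x,0) - 2w(x,0) = 4 \sin(2 x)$. The boundary conditions carry over: $u(0,t) = u(\pi,t) = 0$.
Separating variables: $u = \sum [A_n \cos(\omega_n t) + B_n \sin(\omega_n t)] \sin(nx)$, $\omega_n = n$. From ICs ($B_n$ = velocity coefficient / $\omega_n$): $A_3=1, B_2=2$.
So $u(x,t) = 2 \sin(2 t) \sin(2 x) + \sin(3 x) \cos(3 t)$, and $w(x,t) = e^{2t}u(x,t)$.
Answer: $w(x, t) = 2 e^{2 t} \sin(2 t) \sin(2 x) + e^{2 t} \sin(3 x) \cos(3 t)$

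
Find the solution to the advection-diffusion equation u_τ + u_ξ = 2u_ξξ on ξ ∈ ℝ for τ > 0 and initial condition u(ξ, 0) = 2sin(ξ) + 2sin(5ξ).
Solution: Change to a moving frame: let η = ξ - τ, σ = τ and write u(ξ,τ) = w(η,σ).
By the chain rule u_τ = w_σ - w_η, u_ξ = w_η, u_ξξ = w_ηη.
Then u_τ + u_ξ = w_σ: the advection term cancels and the PDE becomes the heat equation w_σ = 2w_ηη on η ∈ ℝ.
Initial data: w(η,0) = u(η,0) = 2sin(η) + 2sin(5η).
On η ∈ ℝ each mode satisfies (sin(nη))″ = -n² sin(nη), so exp(-2n²σ) sin(nη) solves the heat equation; by superposition w(η,σ) = Σ c_n exp(-2n²σ) sin(nη).
Reading off the coefficients: c_1=2, c_5=2, so w(η,σ) = 2exp(-2σ)sin(η) + 2exp(-50σ)sin(5η).
Substituting back η = ξ - τ, σ = τ: u(ξ,τ) = w(ξ - τ, τ).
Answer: u(ξ, τ) = 2exp(-2τ)sin(ξ - τ) + 2exp(-50τ)sin(5ξ - 5τ)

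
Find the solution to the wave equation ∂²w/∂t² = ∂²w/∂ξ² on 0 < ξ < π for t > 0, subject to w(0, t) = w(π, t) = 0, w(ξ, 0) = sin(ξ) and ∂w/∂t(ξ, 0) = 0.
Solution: Using separation of variables w = X(ξ)T(t):
Eigenfunctions: sin(nξ), n = 1, 2, 3, ...
General solution: w(ξ, t) = Σ [A_n cos(n t) + B_n sin(n t)] sin(nξ)
From w(ξ,0) = sin(ξ): A_1=1. From w_t(ξ,0) = 0: all B_n = 0.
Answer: w(ξ, t) = sin(ξ)cos(t)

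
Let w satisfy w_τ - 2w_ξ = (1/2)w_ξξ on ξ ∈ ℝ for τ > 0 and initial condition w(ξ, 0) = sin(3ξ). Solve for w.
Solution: Moving frame: η = ξ + 2τ, σ = τ, w = u(η,σ), so w_τ = u_σ + 2u_η and w_ξξ = u_ηη.
Hence w_τ - 2w_ξ = u_σ and the PDE becomes the heat equation u_σ = (1/2)u_ηη on η ∈ ℝ.
Initial data: u(η,0) = w(η,0) = sin(3η). Each mode sin(nη) decays as exp(-n²σ/2) on ℝ, so u(η,σ) = Σ c_n exp(-n²σ/2) sin(nη) with c_3=1: u(η,σ) = exp(-9σ/2)sin(3η).
Substituting back: w(ξ,τ) = u(ξ + 2τ, τ).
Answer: w(ξ, τ) = exp(-9τ/2)sin(3ξ + 6τ)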